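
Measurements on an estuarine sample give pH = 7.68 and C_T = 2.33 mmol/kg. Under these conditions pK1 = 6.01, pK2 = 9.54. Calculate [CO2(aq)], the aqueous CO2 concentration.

α₀ = 1 / (1 + K1/[H⁺] + K1K2/[H⁺]²) = 1 / (1 + 10^+1.67 + 10^-0.19)
   = 1 / (1 + 46.774 + 0.64565) = 1/48.419 = 0.02065
[CO2*] = α₀ × DIC = 0.02065 × 2.33 = 0.0481 mmol/kg

[CO2*] = 0.0481 mmol/kg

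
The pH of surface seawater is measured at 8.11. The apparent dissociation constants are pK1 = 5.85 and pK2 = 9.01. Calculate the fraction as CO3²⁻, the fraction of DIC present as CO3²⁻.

α₂ = 1 / (1 + [H⁺]/K2 + [H⁺]²/(K1K2)) = 1 / (1 + 10^+0.90 + 10^-1.36)
   = 1 / (1 + 7.9433 + 0.043652) = 1/8.9869 = 0.1113

α₂ = 0.111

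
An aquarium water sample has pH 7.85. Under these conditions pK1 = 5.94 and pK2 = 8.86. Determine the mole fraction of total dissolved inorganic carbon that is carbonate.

α₂ = 1 / (1 + [H⁺]/K2 + [H⁺]²/(K1K2)) = 1 / (1 + 10^+1.01 + 10^-0.90)
   = 1 / (1 + 10.233 + 0.12589) = 1/11.359 = 0.08804

α₂ = 0.0880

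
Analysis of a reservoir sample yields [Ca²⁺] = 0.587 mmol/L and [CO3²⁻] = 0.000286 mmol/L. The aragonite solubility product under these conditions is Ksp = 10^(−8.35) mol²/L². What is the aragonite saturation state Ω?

Ksp = 10^(−8.35) = 4.467×10^-9
Ω = [Ca²⁺][CO3²⁻]/Ksp = (0.587×10^-3)(0.000286×10^-3) / 4.467×10^-9 = 0.0376

Ω = 0.0376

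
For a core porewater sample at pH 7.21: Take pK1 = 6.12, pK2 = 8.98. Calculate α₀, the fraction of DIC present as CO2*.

α₀ = 0.0740

α₀ = 1 / (1 + K1/[H⁺] + K1K2/[H⁺]²) = 1 / (1 + 10^+1.09 + 10^-0.68)
   = 1 / (1 + 12.303 + 0.20893) = 1/13.512 = 0.07401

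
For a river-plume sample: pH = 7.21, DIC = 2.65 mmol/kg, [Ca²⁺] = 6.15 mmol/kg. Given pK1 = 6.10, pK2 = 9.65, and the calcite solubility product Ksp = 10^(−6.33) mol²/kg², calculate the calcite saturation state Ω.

Ω = 0.117

α₂ = 1 / (1 + [H⁺]/K2 + [H⁺]²/(K1K2)) = 1 / (1 + 10^+2.44 + 10^+1.33)
   = 1 / (1 + 275.42 + 21.380) = 1/297.80 = 0.003358
[CO3²⁻] = α₂ × DIC = 0.003358 × 2.65 = 0.008899 mmol/kg = 8.899 μmol/kg
Ksp = 10^(−6.33) = 4.677×10^-7
Ω = [Ca²⁺][CO3²⁻]/Ksp = (6.15×10^-3)(8.899×10^-6) / 4.677×10^-7 = 0.117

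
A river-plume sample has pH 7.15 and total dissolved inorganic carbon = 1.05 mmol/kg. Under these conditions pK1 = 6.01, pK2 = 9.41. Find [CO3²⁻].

[CO3²⁻] = 5.35 μmol/kg

α₂ = 1 / (1 + [H⁺]/K2 + [H⁺]²/(K1K2)) = 1 / (1 + 10^+2.26 + 10^+1.12)
   = 1 / (1 + 181.97 + 13.183) = 1/196.15 = 0.005098
[CO3²⁻] = α₂ × DIC = 0.005098 × 1.05 = 0.00535 mmol/kg = 5.35 μmol/kg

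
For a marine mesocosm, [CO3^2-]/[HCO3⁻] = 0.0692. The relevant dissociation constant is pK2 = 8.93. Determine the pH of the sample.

pH = 7.77

From K2 = [H⁺][CO3^2-]/[HCO3⁻]:  pH = pK2 + log₁₀([CO3^2-]/[HCO3⁻])
log₁₀(0.0692) = -1.160
pH = 8.93 + (-1.160) = 7.77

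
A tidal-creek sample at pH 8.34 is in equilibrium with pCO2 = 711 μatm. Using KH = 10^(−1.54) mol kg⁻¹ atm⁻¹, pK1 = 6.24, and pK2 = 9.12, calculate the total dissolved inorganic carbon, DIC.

[CO2*] = KH · pCO2 = 10^(−1.54) × 711×10^-6 = 2.051×10^-5 mol/kg
α₀ = 1/(1 + K1/[H⁺] + K1K2/[H⁺]²) = 1/(1 + 10^+2.10 + 10^+1.32) = 0.006767
DIC = [CO2*]/α₀ = 2.051×10^-5 / 0.006767 = 3.03 mmol/kg

DIC = 3.03 mmol/kg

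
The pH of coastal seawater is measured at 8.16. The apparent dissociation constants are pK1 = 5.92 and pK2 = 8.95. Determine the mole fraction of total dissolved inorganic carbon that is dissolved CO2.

α₀ = 0.00493

α₀ = 1 / (1 + K1/[H⁺] + K1K2/[H⁺]²) = 1 / (1 + 10^+2.24 + 10^+1.45)
   = 1 / (1 + 173.78 + 28.184) = 1/202.96 = 0.004927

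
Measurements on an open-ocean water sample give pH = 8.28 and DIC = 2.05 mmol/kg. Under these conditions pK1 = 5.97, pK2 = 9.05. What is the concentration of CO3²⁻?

α₂ = 1 / (1 + [H⁺]/K2 + [H⁺]²/(K1K2)) = 1 / (1 + 10^+0.77 + 10^-1.54)
   = 1 / (1 + 5.8884 + 0.028840) = 1/6.9173 = 0.1446
[CO3²⁻] = α₂ × DIC = 0.1446 × 2.05 = 0.296 mmol/kg

[CO3²⁻] = 0.296 mmol/kg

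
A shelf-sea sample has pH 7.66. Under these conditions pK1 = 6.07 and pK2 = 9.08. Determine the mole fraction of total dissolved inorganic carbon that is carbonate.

α₂ = 1 / (1 + [H⁺]/K2 + [H⁺]²/(K1K2)) = 1 / (1 + 10^+1.42 + 10^-0.17)
   = 1 / (1 + 26.303 + 0.67608) = 1/27.979 = 0.03574

α₂ = 0.0357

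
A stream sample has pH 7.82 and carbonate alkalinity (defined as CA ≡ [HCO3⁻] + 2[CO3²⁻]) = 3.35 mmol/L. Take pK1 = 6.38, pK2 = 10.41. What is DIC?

DIC = 3.46 mmol/L

CA = [HCO3⁻] + 2[CO3²⁻] = (α₁ + 2α₂)·DIC
At pH 7.82: [H⁺]/K1 = 10^-1.44 = 0.036308, K2/[H⁺] = 10^-2.59 = 0.0025704
α₁ = 1/(1 + 0.036308 + 0.0025704) = 1/1.0389 = 0.9626; α₂ = α₁·K2/[H⁺] = 0.002474
α₁ + 2α₂ = 0.9675
DIC = CA / (α₁ + 2α₂) = 3.35 / 0.9675 = 3.46 mmol/L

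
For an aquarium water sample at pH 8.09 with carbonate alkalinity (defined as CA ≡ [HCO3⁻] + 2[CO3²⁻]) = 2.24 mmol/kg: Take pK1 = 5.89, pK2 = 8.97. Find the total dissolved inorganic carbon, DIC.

DIC = 2.02 mmol/kg

CA = [HCO3⁻] + 2[CO3²⁻] = (α₁ + 2α₂)·DIC
At pH 8.09: [H⁺]/K1 = 10^-2.20 = 0.0063096, K2/[H⁺] = 10^-0.88 = 0.13183
α₁ = 1/(1 + 0.0063096 + 0.13183) = 1/1.1381 = 0.8786; α₂ = α₁·K2/[H⁺] = 0.1158
α₁ + 2α₂ = 1.1103
DIC = CA / (α₁ + 2α₂) = 2.24 / 1.1103 = 2.02 mmol/kg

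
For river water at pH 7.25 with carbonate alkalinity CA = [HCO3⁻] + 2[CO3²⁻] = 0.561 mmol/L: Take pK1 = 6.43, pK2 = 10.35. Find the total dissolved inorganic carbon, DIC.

DIC = 0.645 mmol/L

CA = [HCO3⁻] + 2[CO3²⁻] = (α₁ + 2α₂)·DIC
At pH 7.25: [H⁺]/K1 = 10^-0.82 = 0.15136, K2/[H⁺] = 10^-3.10 = 0.00079433
α₁ = 1/(1 + 0.15136 + 0.00079433) = 1/1.1522 = 0.8679; α₂ = α₁·K2/[H⁺] = 0.0006894
α₁ + 2α₂ = 0.8693
DIC = CA / (α₁ + 2α₂) = 0.561 / 0.8693 = 0.645 mmol/L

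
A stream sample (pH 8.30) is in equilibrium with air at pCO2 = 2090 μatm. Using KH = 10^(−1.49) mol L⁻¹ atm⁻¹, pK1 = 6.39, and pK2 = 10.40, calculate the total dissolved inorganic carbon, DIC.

[CO2*] = KH · pCO2 = 10^(−1.49) × 2090×10^-6 = 6.763×10^-5 mol/L
α₀ = 1/(1 + K1/[H⁺] + K1K2/[H⁺]²) = 1/(1 + 10^+1.91 + 10^-0.19) = 0.01206
DIC = [CO2*]/α₀ = 6.763×10^-5 / 0.01206 = 5.61 mmol/L

DIC = 5.61 mmol/L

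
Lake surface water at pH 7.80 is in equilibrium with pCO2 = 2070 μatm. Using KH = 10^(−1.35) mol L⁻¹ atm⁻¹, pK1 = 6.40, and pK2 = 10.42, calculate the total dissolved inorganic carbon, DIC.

DIC = 2.42 mmol/L

[CO2*] = KH · pCO2 = 10^(−1.35) × 2070×10^-6 = 9.246×10^-5 mol/L
α₀ = 1/(1 + K1/[H⁺] + K1K2/[H⁺]²) = 1/(1 + 10^+1.40 + 10^-1.22) = 0.03820
DIC = [CO2*]/α₀ = 9.246×10^-5 / 0.03820 = 2.42 mmol/L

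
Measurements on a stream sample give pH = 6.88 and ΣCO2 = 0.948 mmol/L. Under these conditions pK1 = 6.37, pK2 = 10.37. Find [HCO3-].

[HCO3⁻] = 0.724 mmol/L

α₁ = 1 / (1 + [H⁺]/K1 + K2/[H⁺]) = 1 / (1 + 10^-0.51 + 10^-3.49)
   = 1 / (1 + 0.30903 + 0.00032359) = 1/1.3094 = 0.7637
[HCO3⁻] = α₁ × DIC = 0.7637 × 0.948 = 0.724 mmol/L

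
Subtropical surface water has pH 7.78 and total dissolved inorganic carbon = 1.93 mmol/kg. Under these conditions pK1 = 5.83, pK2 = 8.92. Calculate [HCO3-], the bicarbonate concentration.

α₁ = 1 / (1 + [H⁺]/K1 + K2/[H⁺]) = 1 / (1 + 10^-1.95 + 10^-1.14)
   = 1 / (1 + 0.011220 + 0.072444) = 1/1.0837 = 0.9228
[HCO3⁻] = α₁ × DIC = 0.9228 × 1.93 = 1.78 mmol/kg

[HCO3⁻] = 1.78 mmol/kg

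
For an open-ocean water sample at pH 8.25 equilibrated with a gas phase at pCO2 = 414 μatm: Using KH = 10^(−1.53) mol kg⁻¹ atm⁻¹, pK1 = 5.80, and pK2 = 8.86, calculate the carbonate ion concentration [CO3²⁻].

[CO3²⁻] = 0.845 mmol/kg

[CO2*] = KH · pCO2 = 10^(−1.53) × 414×10^-6 = 1.222×10^-5 mol/kg
α₀ = 1/(1 + K1/[H⁺] + K1K2/[H⁺]²) = 1/(1 + 10^+2.45 + 10^+1.84) = 0.002841
DIC = [CO2*]/α₀ = 1.222×10^-5 / 0.002841 = 4.301 mmol/kg
[CO3²⁻] = α₂·DIC; α₂ = 0.1965, so [CO3²⁻] = 0.1965 × 4.301 = 0.845 mmol/kg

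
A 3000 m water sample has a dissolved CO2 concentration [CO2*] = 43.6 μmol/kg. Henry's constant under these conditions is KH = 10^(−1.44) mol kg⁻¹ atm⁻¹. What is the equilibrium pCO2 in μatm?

pCO2 = 1200 μatm

KH = 10^(−1.44) = 3.631×10^-2 mol kg⁻¹ atm⁻¹
pCO2 = [CO2*]/KH = 43.6×10^-6 / 3.631×10^-2 = 1.20×10^-3 atm = 1200 μatm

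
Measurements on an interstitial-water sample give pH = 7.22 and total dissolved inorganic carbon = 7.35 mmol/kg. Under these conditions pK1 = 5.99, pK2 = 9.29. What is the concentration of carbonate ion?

α₂ = 1 / (1 + [H⁺]/K2 + [H⁺]²/(K1K2)) = 1 / (1 + 10^+2.07 + 10^+0.84)
   = 1 / (1 + 117.49 + 6.9183) = 1/125.41 = 0.007974
[CO3²⁻] = α₂ × DIC = 0.007974 × 7.35 = 0.0586 mmol/kg

[CO3²⁻] = 0.0586 mmol/kg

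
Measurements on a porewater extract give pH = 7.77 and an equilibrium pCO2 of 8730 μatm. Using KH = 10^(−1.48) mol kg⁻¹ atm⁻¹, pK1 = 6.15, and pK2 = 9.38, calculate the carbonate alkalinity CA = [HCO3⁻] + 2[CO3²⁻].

[CO2*] = KH · pCO2 = 10^(−1.48) × 8730×10^-6 = 2.891×10^-4 mol/kg
α₀ = 1/(1 + K1/[H⁺] + K1K2/[H⁺]²) = 1/(1 + 10^+1.62 + 10^+0.01) = 0.02288
DIC = [CO2*]/α₀ = 2.891×10^-4 / 0.02288 = 12.64 mmol/kg
CA = (α₁ + 2α₂)·DIC = (0.9537 + 2×0.02341) × 12.64 = 12.6 mmol/kg

CA = 12.6 mmol/kg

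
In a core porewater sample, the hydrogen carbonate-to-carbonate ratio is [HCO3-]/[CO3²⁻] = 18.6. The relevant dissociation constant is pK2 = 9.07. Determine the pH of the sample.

From K2 = [H⁺][CO3²⁻]/[HCO3-]:  pH = pK2 − log₁₀([HCO3-]/[CO3²⁻])
log₁₀(18.6) = +1.270
pH = 9.07 − (+1.270) = 7.80

pH = 7.80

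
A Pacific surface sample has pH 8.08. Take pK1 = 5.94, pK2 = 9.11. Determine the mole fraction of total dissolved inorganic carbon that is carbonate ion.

α₂ = 0.0848

α₂ = 1 / (1 + [H⁺]/K2 + [H⁺]²/(K1K2)) = 1 / (1 + 10^+1.03 + 10^-1.11)
   = 1 / (1 + 10.715 + 0.077625) = 1/11.793 = 0.08480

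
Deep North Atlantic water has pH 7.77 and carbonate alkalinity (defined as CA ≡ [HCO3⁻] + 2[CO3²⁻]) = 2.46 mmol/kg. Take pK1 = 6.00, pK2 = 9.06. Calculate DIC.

CA = [HCO3⁻] + 2[CO3²⁻] = (α₁ + 2α₂)·DIC
At pH 7.77: [H⁺]/K1 = 10^-1.77 = 0.016982, K2/[H⁺] = 10^-1.29 = 0.051286
α₁ = 1/(1 + 0.016982 + 0.051286) = 1/1.0683 = 0.9361; α₂ = α₁·K2/[H⁺] = 0.04801
α₁ + 2α₂ = 1.0321
DIC = CA / (α₁ + 2α₂) = 2.46 / 1.0321 = 2.38 mmol/kg

DIC = 2.38 mmol/kg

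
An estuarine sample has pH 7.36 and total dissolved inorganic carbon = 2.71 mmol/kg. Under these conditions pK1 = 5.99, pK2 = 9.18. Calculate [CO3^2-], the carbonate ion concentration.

α₂ = 1 / (1 + [H⁺]/K2 + [H⁺]²/(K1K2)) = 1 / (1 + 10^+1.82 + 10^+0.45)
   = 1 / (1 + 66.069 + 2.8184) = 1/69.888 = 0.01431
[CO3²⁻] = α₂ × DIC = 0.01431 × 2.71 = 0.0388 mmol/kg

[CO3²⁻] = 0.0388 mmol/kg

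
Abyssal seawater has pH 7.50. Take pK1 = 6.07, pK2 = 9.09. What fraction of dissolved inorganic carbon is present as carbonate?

α₂ = 0.0242

α₂ = 1 / (1 + [H⁺]/K2 + [H⁺]²/(K1K2)) = 1 / (1 + 10^+1.59 + 10^+0.16)
   = 1 / (1 + 38.905 + 1.4454) = 1/41.350 = 0.02418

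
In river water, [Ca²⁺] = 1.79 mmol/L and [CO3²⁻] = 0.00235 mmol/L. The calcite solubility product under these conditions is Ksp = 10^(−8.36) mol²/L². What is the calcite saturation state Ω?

Ksp = 10^(−8.36) = 4.365×10^-9
Ω = [Ca²⁺][CO3²⁻]/Ksp = (1.79×10^-3)(0.00235×10^-3) / 4.365×10^-9 = 0.964

Ω = 0.964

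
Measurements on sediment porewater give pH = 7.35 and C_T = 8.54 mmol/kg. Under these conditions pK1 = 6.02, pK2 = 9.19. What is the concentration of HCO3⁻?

α₁ = 1 / (1 + [H⁺]/K1 + K2/[H⁺]) = 1 / (1 + 10^-1.33 + 10^-1.84)
   = 1 / (1 + 0.046774 + 0.014454) = 1/1.0612 = 0.9423
[HCO3⁻] = α₁ × DIC = 0.9423 × 8.54 = 8.05 mmol/kg

[HCO3⁻] = 8.05 mmol/kg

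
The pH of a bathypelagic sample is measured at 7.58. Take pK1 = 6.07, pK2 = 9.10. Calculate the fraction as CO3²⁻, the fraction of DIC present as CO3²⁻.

α₂ = 1 / (1 + [H⁺]/K2 + [H⁺]²/(K1K2)) = 1 / (1 + 10^+1.52 + 10^+0.01)
   = 1 / (1 + 33.113 + 1.0233) = 1/35.136 = 0.02846

α₂ = 0.0285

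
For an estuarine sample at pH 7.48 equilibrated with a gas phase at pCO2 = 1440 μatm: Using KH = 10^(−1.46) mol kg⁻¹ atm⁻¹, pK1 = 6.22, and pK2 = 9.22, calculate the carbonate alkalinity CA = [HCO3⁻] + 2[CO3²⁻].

CA = 0.942 mmol/kg

[CO2*] = KH · pCO2 = 10^(−1.46) × 1440×10^-6 = 4.993×10^-5 mol/kg
α₀ = 1/(1 + K1/[H⁺] + K1K2/[H⁺]²) = 1/(1 + 10^+1.26 + 10^-0.48) = 0.05121
DIC = [CO2*]/α₀ = 4.993×10^-5 / 0.05121 = 0.9750 mmol/kg
CA = (α₁ + 2α₂)·DIC = (0.9318 + 2×0.01696) × 0.9750 = 0.942 mmol/kg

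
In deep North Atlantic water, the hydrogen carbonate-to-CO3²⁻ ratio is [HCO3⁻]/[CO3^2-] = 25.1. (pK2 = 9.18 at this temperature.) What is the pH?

From K2 = [H⁺][CO3^2-]/[HCO3⁻]:  pH = pK2 − log₁₀([HCO3⁻]/[CO3^2-])
log₁₀(25.1) = +1.400
pH = 9.18 − (+1.400) = 7.78

pH = 7.78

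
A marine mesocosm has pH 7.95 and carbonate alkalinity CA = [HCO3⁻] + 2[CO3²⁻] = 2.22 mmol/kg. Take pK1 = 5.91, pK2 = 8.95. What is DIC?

DIC = 2.05 mmol/kg

CA = [HCO3⁻] + 2[CO3²⁻] = (α₁ + 2α₂)·DIC
At pH 7.95: [H⁺]/K1 = 10^-2.04 = 0.0091201, K2/[H⁺] = 10^-1.00 = 0.10000
α₁ = 1/(1 + 0.0091201 + 0.10000) = 1/1.1091 = 0.9016; α₂ = α₁·K2/[H⁺] = 0.09016
α₁ + 2α₂ = 1.0819
DIC = CA / (α₁ + 2α₂) = 2.22 / 1.0819 = 2.05 mmol/kg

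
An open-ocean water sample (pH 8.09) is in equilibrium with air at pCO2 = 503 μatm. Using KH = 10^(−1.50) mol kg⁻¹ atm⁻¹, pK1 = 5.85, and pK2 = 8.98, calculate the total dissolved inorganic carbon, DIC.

[CO2*] = KH · pCO2 = 10^(−1.50) × 503×10^-6 = 1.591×10^-5 mol/kg
α₀ = 1/(1 + K1/[H⁺] + K1K2/[H⁺]²) = 1/(1 + 10^+2.24 + 10^+1.35) = 0.005072
DIC = [CO2*]/α₀ = 1.591×10^-5 / 0.005072 = 3.14 mmol/kg

DIC = 3.14 mmol/kg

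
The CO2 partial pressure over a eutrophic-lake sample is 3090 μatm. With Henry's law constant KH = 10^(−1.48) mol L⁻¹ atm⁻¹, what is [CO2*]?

[CO2*] = 102 μmol/L

KH = 10^(−1.48) = 3.311×10^-2 mol L⁻¹ atm⁻¹
[CO2*] = KH · pCO2 = 3.311×10^-2 × 3090×10^-6 atm = 1.02×10^-4 mol/L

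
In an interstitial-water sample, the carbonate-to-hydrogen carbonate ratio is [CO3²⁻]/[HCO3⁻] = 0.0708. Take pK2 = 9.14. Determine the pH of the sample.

pH = 7.99

From K2 = [H⁺][CO3²⁻]/[HCO3⁻]:  pH = pK2 + log₁₀([CO3²⁻]/[HCO3⁻])
log₁₀(0.0708) = -1.150
pH = 9.14 + (-1.150) = 7.99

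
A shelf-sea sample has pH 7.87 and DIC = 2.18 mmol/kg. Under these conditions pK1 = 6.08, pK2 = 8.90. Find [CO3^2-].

α₂ = 1 / (1 + [H⁺]/K2 + [H⁺]²/(K1K2)) = 1 / (1 + 10^+1.03 + 10^-0.76)
   = 1 / (1 + 10.715 + 0.17378) = 1/11.889 = 0.08411
[CO3²⁻] = α₂ × DIC = 0.08411 × 2.18 = 0.183 mmol/kg

[CO3²⁻] = 0.183 mmol/kg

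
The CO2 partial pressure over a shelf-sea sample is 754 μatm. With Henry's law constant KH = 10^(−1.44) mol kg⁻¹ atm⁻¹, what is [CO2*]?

KH = 10^(−1.44) = 3.631×10^-2 mol kg⁻¹ atm⁻¹
[CO2*] = KH · pCO2 = 3.631×10^-2 × 754×10^-6 atm = 2.74×10^-5 mol/kg

[CO2*] = 27.4 μmol/kg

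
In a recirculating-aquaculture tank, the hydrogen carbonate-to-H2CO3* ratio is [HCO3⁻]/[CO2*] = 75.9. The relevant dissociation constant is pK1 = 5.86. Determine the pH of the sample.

pH = 7.74

From K1 = [H⁺][HCO3⁻]/[CO2*]:  pH = pK1 + log₁₀([HCO3⁻]/[CO2*])
log₁₀(75.9) = +1.880
pH = 5.86 + (+1.880) = 7.74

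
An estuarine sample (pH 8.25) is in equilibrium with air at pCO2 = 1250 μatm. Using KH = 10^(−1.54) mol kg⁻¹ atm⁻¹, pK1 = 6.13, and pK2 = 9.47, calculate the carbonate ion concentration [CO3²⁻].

[CO3²⁻] = 0.286 mmol/kg

[CO2*] = KH · pCO2 = 10^(−1.54) × 1250×10^-6 = 3.605×10^-5 mol/kg
α₀ = 1/(1 + K1/[H⁺] + K1K2/[H⁺]²) = 1/(1 + 10^+2.12 + 10^+0.90) = 0.007104
DIC = [CO2*]/α₀ = 3.605×10^-5 / 0.007104 = 5.075 mmol/kg
[CO3²⁻] = α₂·DIC; α₂ = 0.05643, so [CO3²⁻] = 0.05643 × 5.075 = 0.286 mmol/kg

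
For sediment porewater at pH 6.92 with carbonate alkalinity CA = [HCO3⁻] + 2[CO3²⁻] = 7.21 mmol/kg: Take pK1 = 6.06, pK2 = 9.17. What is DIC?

DIC = 8.15 mmol/kg

CA = [HCO3⁻] + 2[CO3²⁻] = (α₁ + 2α₂)·DIC
At pH 6.92: [H⁺]/K1 = 10^-0.86 = 0.13804, K2/[H⁺] = 10^-2.25 = 0.0056234
α₁ = 1/(1 + 0.13804 + 0.0056234) = 1/1.1437 = 0.8744; α₂ = α₁·K2/[H⁺] = 0.004917
α₁ + 2α₂ = 0.8842
DIC = CA / (α₁ + 2α₂) = 7.21 / 0.8842 = 8.15 mmol/kg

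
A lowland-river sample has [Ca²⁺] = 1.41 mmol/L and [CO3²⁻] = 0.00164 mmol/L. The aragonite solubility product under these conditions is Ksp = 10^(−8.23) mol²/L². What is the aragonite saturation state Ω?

Ω = 0.393

Ksp = 10^(−8.23) = 5.888×10^-9
Ω = [Ca²⁺][CO3²⁻]/Ksp = (1.41×10^-3)(0.00164×10^-3) / 5.888×10^-9 = 0.393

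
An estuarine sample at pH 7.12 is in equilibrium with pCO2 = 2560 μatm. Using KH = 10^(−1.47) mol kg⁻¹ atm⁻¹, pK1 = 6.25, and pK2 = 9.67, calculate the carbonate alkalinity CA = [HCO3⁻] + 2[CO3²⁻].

CA = 0.647 mmol/kg

[CO2*] = KH · pCO2 = 10^(−1.47) × 2560×10^-6 = 8.674×10^-5 mol/kg
α₀ = 1/(1 + K1/[H⁺] + K1K2/[H⁺]²) = 1/(1 + 10^+0.87 + 10^-1.68) = 0.1186
DIC = [CO2*]/α₀ = 8.674×10^-5 / 0.1186 = 0.7316 mmol/kg
CA = (α₁ + 2α₂)·DIC = (0.8790 + 2×0.002477) × 0.7316 = 0.647 mmol/kg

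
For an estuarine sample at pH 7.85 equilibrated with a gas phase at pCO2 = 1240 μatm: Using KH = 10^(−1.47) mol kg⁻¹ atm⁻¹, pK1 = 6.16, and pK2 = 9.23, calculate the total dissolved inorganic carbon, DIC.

DIC = 2.19 mmol/kg

[CO2*] = KH · pCO2 = 10^(−1.47) × 1240×10^-6 = 4.202×10^-5 mol/kg
α₀ = 1/(1 + K1/[H⁺] + K1K2/[H⁺]²) = 1/(1 + 10^+1.69 + 10^+0.31) = 0.01922
DIC = [CO2*]/α₀ = 4.202×10^-5 / 0.01922 = 2.19 mmol/kg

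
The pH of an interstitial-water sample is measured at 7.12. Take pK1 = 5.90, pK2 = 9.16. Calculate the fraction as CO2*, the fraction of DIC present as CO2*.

α₀ = 1 / (1 + K1/[H⁺] + K1K2/[H⁺]²) = 1 / (1 + 10^+1.22 + 10^-0.82)
   = 1 / (1 + 16.596 + 0.15136) = 1/17.747 = 0.05635

α₀ = 0.0563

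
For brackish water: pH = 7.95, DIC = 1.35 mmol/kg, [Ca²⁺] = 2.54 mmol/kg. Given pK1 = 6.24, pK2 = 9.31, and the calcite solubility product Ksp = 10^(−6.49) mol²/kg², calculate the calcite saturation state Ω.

Ω = 0.435

α₂ = 1 / (1 + [H⁺]/K2 + [H⁺]²/(K1K2)) = 1 / (1 + 10^+1.36 + 10^-0.35)
   = 1 / (1 + 22.909 + 0.44668) = 1/24.355 = 0.04106
[CO3²⁻] = α₂ × DIC = 0.04106 × 1.35 = 0.05543 mmol/kg
Ksp = 10^(−6.49) = 3.236×10^-7
Ω = [Ca²⁺][CO3²⁻]/Ksp = (2.54×10^-3)(5.543×10^-5) / 3.236×10^-7 = 0.435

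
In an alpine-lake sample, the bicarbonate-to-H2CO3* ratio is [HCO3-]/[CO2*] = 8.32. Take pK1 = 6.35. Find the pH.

pH = 7.27

From K1 = [H⁺][HCO3-]/[CO2*]:  pH = pK1 + log₁₀([HCO3-]/[CO2*])
log₁₀(8.32) = +0.920
pH = 6.35 + (+0.920) = 7.27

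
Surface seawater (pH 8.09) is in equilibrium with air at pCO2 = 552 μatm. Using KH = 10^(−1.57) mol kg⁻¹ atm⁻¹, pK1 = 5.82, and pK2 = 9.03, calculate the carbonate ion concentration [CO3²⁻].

[CO2*] = KH · pCO2 = 10^(−1.57) × 552×10^-6 = 1.486×10^-5 mol/kg
α₀ = 1/(1 + K1/[H⁺] + K1K2/[H⁺]²) = 1/(1 + 10^+2.27 + 10^+1.33) = 0.004794
DIC = [CO2*]/α₀ = 1.486×10^-5 / 0.004794 = 3.099 mmol/kg
[CO3²⁻] = α₂·DIC; α₂ = 0.1025, so [CO3²⁻] = 0.1025 × 3.099 = 0.318 mmol/kg

[CO3²⁻] = 0.318 mmol/kg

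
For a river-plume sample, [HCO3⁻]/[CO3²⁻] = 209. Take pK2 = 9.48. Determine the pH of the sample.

From K2 = [H⁺][CO3²⁻]/[HCO3⁻]:  pH = pK2 − log₁₀([HCO3⁻]/[CO3²⁻])
log₁₀(209) = +2.320
pH = 9.48 − (+2.320) = 7.16

pH = 7.16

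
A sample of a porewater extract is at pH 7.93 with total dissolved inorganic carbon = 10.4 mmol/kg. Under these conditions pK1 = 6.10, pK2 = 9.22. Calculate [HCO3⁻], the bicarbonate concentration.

α₁ = 1 / (1 + [H⁺]/K1 + K2/[H⁺]) = 1 / (1 + 10^-1.83 + 10^-1.29)
   = 1 / (1 + 0.014791 + 0.051286) = 1/1.0661 = 0.9380
[HCO3⁻] = α₁ × DIC = 0.9380 × 10.4 = 9.76 mmol/kg

[HCO3⁻] = 9.76 mmol/kg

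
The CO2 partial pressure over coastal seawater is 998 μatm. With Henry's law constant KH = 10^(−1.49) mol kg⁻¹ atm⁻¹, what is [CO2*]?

KH = 10^(−1.49) = 3.236×10^-2 mol kg⁻¹ atm⁻¹
[CO2*] = KH · pCO2 = 3.236×10^-2 × 998×10^-6 atm = 3.23×10^-5 mol/kg

[CO2*] = 32.3 μmol/kg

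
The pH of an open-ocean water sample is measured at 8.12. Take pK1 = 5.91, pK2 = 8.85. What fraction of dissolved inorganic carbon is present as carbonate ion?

α₂ = 1 / (1 + [H⁺]/K2 + [H⁺]²/(K1K2)) = 1 / (1 + 10^+0.73 + 10^-1.48)
   = 1 / (1 + 5.3703 + 0.033113) = 1/6.4034 = 0.1562

α₂ = 0.156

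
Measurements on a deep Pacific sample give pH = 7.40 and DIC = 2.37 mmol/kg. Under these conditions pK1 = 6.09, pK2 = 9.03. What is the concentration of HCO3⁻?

[HCO3⁻] = 2.21 mmol/kg

α₁ = 1 / (1 + [H⁺]/K1 + K2/[H⁺]) = 1 / (1 + 10^-1.31 + 10^-1.63)
   = 1 / (1 + 0.048978 + 0.023442) = 1/1.0724 = 0.9325
[HCO3⁻] = α₁ × DIC = 0.9325 × 2.37 = 2.21 mmol/kg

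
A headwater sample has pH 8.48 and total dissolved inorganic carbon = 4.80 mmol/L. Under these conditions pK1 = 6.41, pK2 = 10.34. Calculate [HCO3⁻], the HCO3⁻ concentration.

α₁ = 1 / (1 + [H⁺]/K1 + K2/[H⁺]) = 1 / (1 + 10^-2.07 + 10^-1.86)
   = 1 / (1 + 0.0085114 + 0.013804) = 1/1.0223 = 0.9782
[HCO3⁻] = α₁ × DIC = 0.9782 × 4.80 = 4.70 mmol/L

[HCO3⁻] = 4.70 mmol/L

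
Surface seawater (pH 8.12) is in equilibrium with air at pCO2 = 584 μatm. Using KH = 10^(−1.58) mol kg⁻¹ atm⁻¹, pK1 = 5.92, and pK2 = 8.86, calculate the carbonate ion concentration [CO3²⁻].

[CO3²⁻] = 0.443 mmol/kg

[CO2*] = KH · pCO2 = 10^(−1.58) × 584×10^-6 = 1.536×10^-5 mol/kg
α₀ = 1/(1 + K1/[H⁺] + K1K2/[H⁺]²) = 1/(1 + 10^+2.20 + 10^+1.46) = 0.005310
DIC = [CO2*]/α₀ = 1.536×10^-5 / 0.005310 = 2.893 mmol/kg
[CO3²⁻] = α₂·DIC; α₂ = 0.1531, so [CO3²⁻] = 0.1531 × 2.893 = 0.443 mmol/kg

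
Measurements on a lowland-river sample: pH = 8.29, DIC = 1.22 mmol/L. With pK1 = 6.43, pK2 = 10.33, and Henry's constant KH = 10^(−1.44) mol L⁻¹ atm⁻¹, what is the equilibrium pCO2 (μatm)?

pCO2 = 453 μatm

α₀ = 1 / (1 + K1/[H⁺] + K1K2/[H⁺]²) = 1 / (1 + 10^+1.86 + 10^-0.18)
   = 1 / (1 + 72.444 + 0.66069) = 1/74.104 = 0.01349
[CO2*] = α₀ × DIC = 0.01349 × 1.22 = 0.01646 mmol/L = 16.46 μmol/L
pCO2 = [CO2*]/KH = 1.646×10^-5 / 3.631×10^-2 = 453 μatm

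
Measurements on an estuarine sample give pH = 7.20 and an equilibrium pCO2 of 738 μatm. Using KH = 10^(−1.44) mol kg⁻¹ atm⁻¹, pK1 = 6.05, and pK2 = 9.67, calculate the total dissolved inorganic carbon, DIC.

[CO2*] = KH · pCO2 = 10^(−1.44) × 738×10^-6 = 2.680×10^-5 mol/kg
α₀ = 1/(1 + K1/[H⁺] + K1K2/[H⁺]²) = 1/(1 + 10^+1.15 + 10^-1.32) = 0.06591
DIC = [CO2*]/α₀ = 2.680×10^-5 / 0.06591 = 0.407 mmol/kg

DIC = 0.407 mmol/kg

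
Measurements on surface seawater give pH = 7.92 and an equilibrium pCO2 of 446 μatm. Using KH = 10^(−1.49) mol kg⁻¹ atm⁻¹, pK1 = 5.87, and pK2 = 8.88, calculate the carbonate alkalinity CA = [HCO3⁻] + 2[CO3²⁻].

CA = 1.97 mmol/kg

[CO2*] = KH · pCO2 = 10^(−1.49) × 446×10^-6 = 1.443×10^-5 mol/kg
α₀ = 1/(1 + K1/[H⁺] + K1K2/[H⁺]²) = 1/(1 + 10^+2.05 + 10^+1.09) = 0.007968
DIC = [CO2*]/α₀ = 1.443×10^-5 / 0.007968 = 1.811 mmol/kg
CA = (α₁ + 2α₂)·DIC = (0.8940 + 2×0.09803) × 1.811 = 1.97 mmol/kg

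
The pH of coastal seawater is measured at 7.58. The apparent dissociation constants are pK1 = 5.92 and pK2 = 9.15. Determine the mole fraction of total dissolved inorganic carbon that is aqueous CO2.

α₀ = 1 / (1 + K1/[H⁺] + K1K2/[H⁺]²) = 1 / (1 + 10^+1.66 + 10^+0.09)
   = 1 / (1 + 45.709 + 1.2303) = 1/47.939 = 0.02086

α₀ = 0.0209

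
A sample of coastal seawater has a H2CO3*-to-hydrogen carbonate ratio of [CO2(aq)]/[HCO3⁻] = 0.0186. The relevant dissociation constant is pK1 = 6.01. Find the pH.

pH = 7.74

From K1 = [H⁺][HCO3⁻]/[CO2(aq)]:  pH = pK1 − log₁₀([CO2(aq)]/[HCO3⁻])
log₁₀(0.0186) = -1.730
pH = 6.01 − (-1.730) = 7.74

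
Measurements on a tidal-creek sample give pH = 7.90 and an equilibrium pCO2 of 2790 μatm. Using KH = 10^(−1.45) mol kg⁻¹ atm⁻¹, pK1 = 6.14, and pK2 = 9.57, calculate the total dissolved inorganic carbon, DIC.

[CO2*] = KH · pCO2 = 10^(−1.45) × 2790×10^-6 = 9.899×10^-5 mol/kg
α₀ = 1/(1 + K1/[H⁺] + K1K2/[H⁺]²) = 1/(1 + 10^+1.76 + 10^+0.09) = 0.01673
DIC = [CO2*]/α₀ = 9.899×10^-5 / 0.01673 = 5.92 mmol/kg

DIC = 5.92 mmol/kg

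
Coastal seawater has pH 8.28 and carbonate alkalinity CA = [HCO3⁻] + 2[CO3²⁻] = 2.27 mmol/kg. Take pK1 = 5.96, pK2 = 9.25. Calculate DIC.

CA = [HCO3⁻] + 2[CO3²⁻] = (α₁ + 2α₂)·DIC
At pH 8.28: [H⁺]/K1 = 10^-2.32 = 0.0047863, K2/[H⁺] = 10^-0.97 = 0.10715
α₁ = 1/(1 + 0.0047863 + 0.10715) = 1/1.1119 = 0.8993; α₂ = α₁·K2/[H⁺] = 0.09637
α₁ + 2α₂ = 1.0921
DIC = CA / (α₁ + 2α₂) = 2.27 / 1.0921 = 2.08 mmol/kg

DIC = 2.08 mmol/kg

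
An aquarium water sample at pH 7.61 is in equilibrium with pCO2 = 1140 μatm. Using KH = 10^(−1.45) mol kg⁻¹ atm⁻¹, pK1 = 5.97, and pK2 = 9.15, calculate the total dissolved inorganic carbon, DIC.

[CO2*] = KH · pCO2 = 10^(−1.45) × 1140×10^-6 = 4.045×10^-5 mol/kg
α₀ = 1/(1 + K1/[H⁺] + K1K2/[H⁺]²) = 1/(1 + 10^+1.64 + 10^+0.10) = 0.02178
DIC = [CO2*]/α₀ = 4.045×10^-5 / 0.02178 = 1.86 mmol/kg

DIC = 1.86 mmol/kg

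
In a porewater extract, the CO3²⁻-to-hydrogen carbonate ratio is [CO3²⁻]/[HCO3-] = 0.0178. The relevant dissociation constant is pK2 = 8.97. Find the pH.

pH = 7.22

From K2 = [H⁺][CO3²⁻]/[HCO3-]:  pH = pK2 + log₁₀([CO3²⁻]/[HCO3-])
log₁₀(0.0178) = -1.750
pH = 8.97 + (-1.750) = 7.22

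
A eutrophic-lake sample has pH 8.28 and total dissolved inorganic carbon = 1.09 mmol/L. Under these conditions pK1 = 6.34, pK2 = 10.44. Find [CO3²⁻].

[CO3²⁻] = 7.40 μmol/L

α₂ = 1 / (1 + [H⁺]/K2 + [H⁺]²/(K1K2)) = 1 / (1 + 10^+2.16 + 10^+0.22)
   = 1 / (1 + 144.54 + 1.6596) = 1/147.20 = 0.006793
[CO3²⁻] = α₂ × DIC = 0.006793 × 1.09 = 0.00740 mmol/L = 7.40 μmol/L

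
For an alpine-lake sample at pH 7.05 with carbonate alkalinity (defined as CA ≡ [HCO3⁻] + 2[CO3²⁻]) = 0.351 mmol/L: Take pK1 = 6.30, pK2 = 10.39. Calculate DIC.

DIC = 0.413 mmol/L

CA = [HCO3⁻] + 2[CO3²⁻] = (α₁ + 2α₂)·DIC
At pH 7.05: [H⁺]/K1 = 10^-0.75 = 0.17783, K2/[H⁺] = 10^-3.34 = 0.00045709
α₁ = 1/(1 + 0.17783 + 0.00045709) = 1/1.1783 = 0.8487; α₂ = α₁·K2/[H⁺] = 0.0003879
α₁ + 2α₂ = 0.8495
DIC = CA / (α₁ + 2α₂) = 0.351 / 0.8495 = 0.413 mmol/L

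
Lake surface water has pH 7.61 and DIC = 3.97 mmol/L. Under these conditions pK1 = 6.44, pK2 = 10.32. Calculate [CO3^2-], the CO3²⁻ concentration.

[CO3²⁻] = 7.24 μmol/L

α₂ = 1 / (1 + [H⁺]/K2 + [H⁺]²/(K1K2)) = 1 / (1 + 10^+2.71 + 10^+1.54)
   = 1 / (1 + 512.86 + 34.674) = 1/548.54 = 0.001823
[CO3²⁻] = α₂ × DIC = 0.001823 × 3.97 = 0.00724 mmol/L = 7.24 μmol/L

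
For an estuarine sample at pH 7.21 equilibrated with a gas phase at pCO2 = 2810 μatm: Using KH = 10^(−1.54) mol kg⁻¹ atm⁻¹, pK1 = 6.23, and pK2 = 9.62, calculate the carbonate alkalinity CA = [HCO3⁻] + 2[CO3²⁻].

CA = 0.780 mmol/kg

[CO2*] = KH · pCO2 = 10^(−1.54) × 2810×10^-6 = 8.104×10^-5 mol/kg
α₀ = 1/(1 + K1/[H⁺] + K1K2/[H⁺]²) = 1/(1 + 10^+0.98 + 10^-1.43) = 0.09445
DIC = [CO2*]/α₀ = 8.104×10^-5 / 0.09445 = 0.8580 mmol/kg
CA = (α₁ + 2α₂)·DIC = (0.9020 + 2×0.003509) × 0.8580 = 0.780 mmol/kg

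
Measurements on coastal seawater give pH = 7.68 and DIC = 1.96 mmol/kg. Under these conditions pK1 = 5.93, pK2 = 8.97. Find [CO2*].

α₀ = 1 / (1 + K1/[H⁺] + K1K2/[H⁺]²) = 1 / (1 + 10^+1.75 + 10^+0.46)
   = 1 / (1 + 56.234 + 2.8840) = 1/60.118 = 0.01663
[CO2*] = α₀ × DIC = 0.01663 × 1.96 = 0.0326 mmol/kg

[CO2*] = 0.0326 mmol/kg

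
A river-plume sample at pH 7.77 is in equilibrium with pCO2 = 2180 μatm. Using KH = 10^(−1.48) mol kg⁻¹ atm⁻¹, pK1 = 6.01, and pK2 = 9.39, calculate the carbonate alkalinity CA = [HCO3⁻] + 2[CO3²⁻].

[CO2*] = KH · pCO2 = 10^(−1.48) × 2180×10^-6 = 7.219×10^-5 mol/kg
α₀ = 1/(1 + K1/[H⁺] + K1K2/[H⁺]²) = 1/(1 + 10^+1.76 + 10^+0.14) = 0.01669
DIC = [CO2*]/α₀ = 7.219×10^-5 / 0.01669 = 4.326 mmol/kg
CA = (α₁ + 2α₂)·DIC = (0.9603 + 2×0.02304) × 4.326 = 4.35 mmol/kg

CA = 4.35 mmol/kg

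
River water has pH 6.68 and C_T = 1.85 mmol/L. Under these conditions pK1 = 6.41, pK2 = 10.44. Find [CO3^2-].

α₂ = 1 / (1 + [H⁺]/K2 + [H⁺]²/(K1K2)) = 1 / (1 + 10^+3.76 + 10^+3.49)
   = 1 / (1 + 5754.4 + 3090.3) = 1/8845.7 = 0.0001130
[CO3²⁻] = α₂ × DIC = 0.0001130 × 1.85 = 0.000209 mmol/L = 0.209 μmol/L

[CO3²⁻] = 0.209 μmol/L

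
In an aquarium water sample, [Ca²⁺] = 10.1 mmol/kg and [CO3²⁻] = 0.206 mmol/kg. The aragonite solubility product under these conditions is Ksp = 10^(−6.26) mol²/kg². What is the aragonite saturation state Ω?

Ksp = 10^(−6.26) = 5.495×10^-7
Ω = [Ca²⁺][CO3²⁻]/Ksp = (10.1×10^-3)(0.206×10^-3) / 5.495×10^-7 = 3.79

Ω = 3.79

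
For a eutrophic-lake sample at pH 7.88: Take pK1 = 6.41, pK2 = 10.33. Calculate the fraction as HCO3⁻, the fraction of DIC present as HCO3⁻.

α₁ = 0.964

α₁ = 1 / (1 + [H⁺]/K1 + K2/[H⁺]) = 1 / (1 + 10^-1.47 + 10^-2.45)
   = 1 / (1 + 0.033884 + 0.0035481) = 1/1.0374 = 0.9639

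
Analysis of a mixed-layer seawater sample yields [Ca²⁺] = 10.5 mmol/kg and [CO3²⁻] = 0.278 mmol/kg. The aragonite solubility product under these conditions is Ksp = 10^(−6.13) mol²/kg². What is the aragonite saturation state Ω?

Ksp = 10^(−6.13) = 7.413×10^-7
Ω = [Ca²⁺][CO3²⁻]/Ksp = (10.5×10^-3)(0.278×10^-3) / 7.413×10^-7 = 3.94

Ω = 3.94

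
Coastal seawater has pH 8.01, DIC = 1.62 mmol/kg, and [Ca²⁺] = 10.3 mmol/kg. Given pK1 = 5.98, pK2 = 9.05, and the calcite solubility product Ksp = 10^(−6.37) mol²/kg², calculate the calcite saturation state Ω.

α₂ = 1 / (1 + [H⁺]/K2 + [H⁺]²/(K1K2)) = 1 / (1 + 10^+1.04 + 10^-0.99)
   = 1 / (1 + 10.965 + 0.10233) = 1/12.067 = 0.08287
[CO3²⁻] = α₂ × DIC = 0.08287 × 1.62 = 0.1342 mmol/kg
Ksp = 10^(−6.37) = 4.266×10^-7
Ω = [Ca²⁺][CO3²⁻]/Ksp = (10.3×10^-3)(1.342×10^-4) / 4.266×10^-7 = 3.24

Ω = 3.24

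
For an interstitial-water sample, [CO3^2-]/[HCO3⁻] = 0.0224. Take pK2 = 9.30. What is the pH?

From K2 = [H⁺][CO3^2-]/[HCO3⁻]:  pH = pK2 + log₁₀([CO3^2-]/[HCO3⁻])
log₁₀(0.0224) = -1.650
pH = 9.30 + (-1.650) = 7.65

pH = 7.65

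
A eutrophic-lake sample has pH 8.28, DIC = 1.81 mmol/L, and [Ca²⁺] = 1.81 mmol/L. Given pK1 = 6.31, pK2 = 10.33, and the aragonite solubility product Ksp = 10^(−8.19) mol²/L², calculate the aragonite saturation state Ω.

α₂ = 1 / (1 + [H⁺]/K2 + [H⁺]²/(K1K2)) = 1 / (1 + 10^+2.05 + 10^+0.08)
   = 1 / (1 + 112.20 + 1.2023) = 1/114.40 = 0.008741
[CO3²⁻] = α₂ × DIC = 0.008741 × 1.81 = 0.01582 mmol/L = 15.82 μmol/L
Ksp = 10^(−8.19) = 6.457×10^-9
Ω = [Ca²⁺][CO3²⁻]/Ksp = (1.81×10^-3)(1.582×10^-5) / 6.457×10^-9 = 4.44

Ω = 4.44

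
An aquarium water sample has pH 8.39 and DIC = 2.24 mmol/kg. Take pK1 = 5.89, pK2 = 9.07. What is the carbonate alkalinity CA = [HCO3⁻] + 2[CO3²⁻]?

CA = [HCO3⁻] + 2[CO3²⁻] = (α₁ + 2α₂)·DIC
At pH 8.39: [H⁺]/K1 = 10^-2.50 = 0.0031623, K2/[H⁺] = 10^-0.68 = 0.20893
α₁ = 1/(1 + 0.0031623 + 0.20893) = 1/1.2121 = 0.8250; α₂ = α₁·K2/[H⁺] = 0.1724
α₁ + 2α₂ = 1.1698
CA = 1.1698 × 2.24 = 2.62 mmol/kg

CA = 2.62 mmol/kg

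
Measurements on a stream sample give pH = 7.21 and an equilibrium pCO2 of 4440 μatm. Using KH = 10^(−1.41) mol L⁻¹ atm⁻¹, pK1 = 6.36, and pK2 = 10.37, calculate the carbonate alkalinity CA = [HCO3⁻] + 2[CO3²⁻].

[CO2*] = KH · pCO2 = 10^(−1.41) × 4440×10^-6 = 1.727×10^-4 mol/L
α₀ = 1/(1 + K1/[H⁺] + K1K2/[H⁺]²) = 1/(1 + 10^+0.85 + 10^-2.31) = 0.1237
DIC = [CO2*]/α₀ = 1.727×10^-4 / 0.1237 = 1.396 mmol/L
CA = (α₁ + 2α₂)·DIC = (0.8757 + 2×0.0006058) × 1.396 = 1.22 mmol/L

CA = 1.22 mmol/L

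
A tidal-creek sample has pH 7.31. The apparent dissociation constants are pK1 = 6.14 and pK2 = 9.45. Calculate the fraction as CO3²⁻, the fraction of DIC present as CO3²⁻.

α₂ = 1 / (1 + [H⁺]/K2 + [H⁺]²/(K1K2)) = 1 / (1 + 10^+2.14 + 10^+0.97)
   = 1 / (1 + 138.04 + 9.3325) = 1/148.37 = 0.006740

α₂ = 0.00674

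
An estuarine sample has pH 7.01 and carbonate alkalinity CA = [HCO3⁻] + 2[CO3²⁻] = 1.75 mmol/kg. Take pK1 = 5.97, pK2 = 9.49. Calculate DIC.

DIC = 1.90 mmol/kg

CA = [HCO3⁻] + 2[CO3²⁻] = (α₁ + 2α₂)·DIC
At pH 7.01: [H⁺]/K1 = 10^-1.04 = 0.091201, K2/[H⁺] = 10^-2.48 = 0.0033113
α₁ = 1/(1 + 0.091201 + 0.0033113) = 1/1.0945 = 0.9136; α₂ = α₁·K2/[H⁺] = 0.003025
α₁ + 2α₂ = 0.9197
DIC = CA / (α₁ + 2α₂) = 1.75 / 0.9197 = 1.90 mmol/kg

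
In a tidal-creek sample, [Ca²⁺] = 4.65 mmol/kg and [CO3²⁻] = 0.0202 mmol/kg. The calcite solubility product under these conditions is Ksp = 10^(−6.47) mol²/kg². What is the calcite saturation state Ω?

Ω = 0.277

Ksp = 10^(−6.47) = 3.388×10^-7
Ω = [Ca²⁺][CO3²⁻]/Ksp = (4.65×10^-3)(0.0202×10^-3) / 3.388×10^-7 = 0.277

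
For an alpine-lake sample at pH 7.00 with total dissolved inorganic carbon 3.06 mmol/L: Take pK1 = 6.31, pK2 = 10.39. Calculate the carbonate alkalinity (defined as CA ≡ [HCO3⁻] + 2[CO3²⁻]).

CA = [HCO3⁻] + 2[CO3²⁻] = (α₁ + 2α₂)·DIC
At pH 7.00: [H⁺]/K1 = 10^-0.69 = 0.20417, K2/[H⁺] = 10^-3.39 = 0.00040738
α₁ = 1/(1 + 0.20417 + 0.00040738) = 1/1.2046 = 0.8302; α₂ = α₁·K2/[H⁺] = 0.0003382
α₁ + 2α₂ = 0.8308
CA = 0.8308 × 3.06 = 2.54 mmol/L

CA = 2.54 mmol/L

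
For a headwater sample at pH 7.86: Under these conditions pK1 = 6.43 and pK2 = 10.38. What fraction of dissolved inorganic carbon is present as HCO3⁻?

α₁ = 0.961

α₁ = 1 / (1 + [H⁺]/K1 + K2/[H⁺]) = 1 / (1 + 10^-1.43 + 10^-2.52)
   = 1 / (1 + 0.037154 + 0.0030200) = 1/1.0402 = 0.9614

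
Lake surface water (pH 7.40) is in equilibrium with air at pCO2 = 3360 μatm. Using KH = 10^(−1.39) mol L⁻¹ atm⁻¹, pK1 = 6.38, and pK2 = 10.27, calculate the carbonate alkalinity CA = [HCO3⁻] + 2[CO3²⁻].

CA = 1.44 mmol/L

[CO2*] = KH · pCO2 = 10^(−1.39) × 3360×10^-6 = 1.369×10^-4 mol/L
α₀ = 1/(1 + K1/[H⁺] + K1K2/[H⁺]²) = 1/(1 + 10^+1.02 + 10^-1.85) = 0.08707
DIC = [CO2*]/α₀ = 1.369×10^-4 / 0.08707 = 1.572 mmol/L
CA = (α₁ + 2α₂)·DIC = (0.9117 + 2×0.001230) × 1.572 = 1.44 mmol/L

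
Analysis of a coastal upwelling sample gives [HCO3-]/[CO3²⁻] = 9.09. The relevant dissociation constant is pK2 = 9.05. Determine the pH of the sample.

From K2 = [H⁺][CO3²⁻]/[HCO3-]:  pH = pK2 − log₁₀([HCO3-]/[CO3²⁻])
log₁₀(9.09) = +0.959
pH = 9.05 − (+0.959) = 8.09

pH = 8.09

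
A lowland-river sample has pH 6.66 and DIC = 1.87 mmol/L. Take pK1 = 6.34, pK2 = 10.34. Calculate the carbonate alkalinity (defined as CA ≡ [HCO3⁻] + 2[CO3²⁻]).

CA = [HCO3⁻] + 2[CO3²⁻] = (α₁ + 2α₂)·DIC
At pH 6.66: [H⁺]/K1 = 10^-0.32 = 0.47863, K2/[H⁺] = 10^-3.68 = 0.00020893
α₁ = 1/(1 + 0.47863 + 0.00020893) = 1/1.4788 = 0.6762; α₂ = α₁·K2/[H⁺] = 0.0001413
α₁ + 2α₂ = 0.6765
CA = 0.6765 × 1.87 = 1.27 mmol/L

CA = 1.27 mmol/L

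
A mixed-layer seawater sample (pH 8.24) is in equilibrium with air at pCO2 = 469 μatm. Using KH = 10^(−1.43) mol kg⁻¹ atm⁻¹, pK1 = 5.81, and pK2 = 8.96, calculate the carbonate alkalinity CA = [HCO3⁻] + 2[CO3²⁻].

[CO2*] = KH · pCO2 = 10^(−1.43) × 469×10^-6 = 1.743×10^-5 mol/kg
α₀ = 1/(1 + K1/[H⁺] + K1K2/[H⁺]²) = 1/(1 + 10^+2.43 + 10^+1.71) = 0.003111
DIC = [CO2*]/α₀ = 1.743×10^-5 / 0.003111 = 5.601 mmol/kg
CA = (α₁ + 2α₂)·DIC = (0.8373 + 2×0.1596) × 5.601 = 6.48 mmol/kg

CA = 6.48 mmol/kg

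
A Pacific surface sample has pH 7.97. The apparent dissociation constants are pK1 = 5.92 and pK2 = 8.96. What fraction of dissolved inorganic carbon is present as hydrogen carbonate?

α₁ = 0.900

α₁ = 1 / (1 + [H⁺]/K1 + K2/[H⁺]) = 1 / (1 + 10^-2.05 + 10^-0.99)
   = 1 / (1 + 0.0089125 + 0.10233) = 1/1.1112 = 0.8999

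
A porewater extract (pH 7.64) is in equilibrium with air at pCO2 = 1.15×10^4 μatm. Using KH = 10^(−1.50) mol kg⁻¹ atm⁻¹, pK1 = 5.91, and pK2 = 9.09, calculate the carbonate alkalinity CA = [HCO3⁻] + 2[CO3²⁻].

[CO2*] = KH · pCO2 = 10^(−1.50) × 1.15×10^4×10^-6 = 3.637×10^-4 mol/kg
α₀ = 1/(1 + K1/[H⁺] + K1K2/[H⁺]²) = 1/(1 + 10^+1.73 + 10^+0.28) = 0.01767
DIC = [CO2*]/α₀ = 3.637×10^-4 / 0.01767 = 20.59 mmol/kg
CA = (α₁ + 2α₂)·DIC = (0.9487 + 2×0.03366) × 20.59 = 20.9 mmol/kg

CA = 20.9 mmol/kg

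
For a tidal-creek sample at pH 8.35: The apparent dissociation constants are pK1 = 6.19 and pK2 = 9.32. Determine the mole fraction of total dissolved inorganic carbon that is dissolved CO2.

α₀ = 0.00621

α₀ = 1 / (1 + K1/[H⁺] + K1K2/[H⁺]²) = 1 / (1 + 10^+2.16 + 10^+1.19)
   = 1 / (1 + 144.54 + 15.488) = 1/161.03 = 0.006210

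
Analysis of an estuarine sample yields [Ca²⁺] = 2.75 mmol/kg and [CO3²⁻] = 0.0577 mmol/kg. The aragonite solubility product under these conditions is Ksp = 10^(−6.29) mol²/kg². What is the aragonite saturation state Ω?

Ω = 0.309

Ksp = 10^(−6.29) = 5.129×10^-7
Ω = [Ca²⁺][CO3²⁻]/Ksp = (2.75×10^-3)(0.0577×10^-3) / 5.129×10^-7 = 0.309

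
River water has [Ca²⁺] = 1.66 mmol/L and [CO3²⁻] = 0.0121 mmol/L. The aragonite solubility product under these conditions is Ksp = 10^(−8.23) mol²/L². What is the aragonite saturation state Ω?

Ksp = 10^(−8.23) = 5.888×10^-9
Ω = [Ca²⁺][CO3²⁻]/Ksp = (1.66×10^-3)(0.0121×10^-3) / 5.888×10^-9 = 3.41

Ω = 3.41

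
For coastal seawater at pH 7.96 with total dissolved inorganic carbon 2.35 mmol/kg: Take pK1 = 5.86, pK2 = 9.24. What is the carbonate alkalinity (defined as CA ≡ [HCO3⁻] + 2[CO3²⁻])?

CA = [HCO3⁻] + 2[CO3²⁻] = (α₁ + 2α₂)·DIC
At pH 7.96: [H⁺]/K1 = 10^-2.10 = 0.0079433, K2/[H⁺] = 10^-1.28 = 0.052481
α₁ = 1/(1 + 0.0079433 + 0.052481) = 1/1.0604 = 0.9430; α₂ = α₁·K2/[H⁺] = 0.04949
α₁ + 2α₂ = 1.0420
CA = 1.0420 × 2.35 = 2.45 mmol/kg

CA = 2.45 mmol/kg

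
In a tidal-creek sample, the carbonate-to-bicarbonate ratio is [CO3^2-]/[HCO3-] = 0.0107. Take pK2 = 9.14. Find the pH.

From K2 = [H⁺][CO3^2-]/[HCO3-]:  pH = pK2 + log₁₀([CO3^2-]/[HCO3-])
log₁₀(0.0107) = -1.971
pH = 9.14 + (-1.971) = 7.17

pH = 7.17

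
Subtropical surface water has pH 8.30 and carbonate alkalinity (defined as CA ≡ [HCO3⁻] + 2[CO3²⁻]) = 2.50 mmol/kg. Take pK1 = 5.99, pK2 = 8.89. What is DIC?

DIC = 2.08 mmol/kg

CA = [HCO3⁻] + 2[CO3²⁻] = (α₁ + 2α₂)·DIC
At pH 8.30: [H⁺]/K1 = 10^-2.31 = 0.0048978, K2/[H⁺] = 10^-0.59 = 0.25704
α₁ = 1/(1 + 0.0048978 + 0.25704) = 1/1.2619 = 0.7924; α₂ = α₁·K2/[H⁺] = 0.2037
α₁ + 2α₂ = 1.1998
DIC = CA / (α₁ + 2α₂) = 2.50 / 1.1998 = 2.08 mmol/kg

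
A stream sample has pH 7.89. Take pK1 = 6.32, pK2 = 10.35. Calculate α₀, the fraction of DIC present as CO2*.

α₀ = 0.0261

α₀ = 1 / (1 + K1/[H⁺] + K1K2/[H⁺]²) = 1 / (1 + 10^+1.57 + 10^-0.89)
   = 1 / (1 + 37.154 + 0.12882) = 1/38.282 = 0.02612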